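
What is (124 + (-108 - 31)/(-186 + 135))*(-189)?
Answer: -407169/17 ≈ -23951.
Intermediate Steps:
(124 + (-108 - 31)/(-186 + 135))*(-189) = (124 - 139/(-51))*(-189) = (124 - 139*(-1/51))*(-189) = (124 + 139/51)*(-189) = (6463/51)*(-189) = -407169/17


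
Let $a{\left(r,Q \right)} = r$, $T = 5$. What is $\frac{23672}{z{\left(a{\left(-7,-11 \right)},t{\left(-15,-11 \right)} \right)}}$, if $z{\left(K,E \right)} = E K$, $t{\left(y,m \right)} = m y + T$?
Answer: $- \frac{11836}{595} \approx -19.892$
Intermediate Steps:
$t{\left(y,m \right)} = 5 + m y$ ($t{\left(y,m \right)} = m y + 5 = 5 + m y$)
$\frac{23672}{z{\left(a{\left(-7,-11 \right)},t{\left(-15,-11 \right)} \right)}} = \frac{23672}{\left(5 - -165\right) \left(-7\right)} = \frac{23672}{\left(5 + 165\right) \left(-7\right)} = \frac{23672}{170 \left(-7\right)} = \frac{23672}{-1190} = 23672 \left(- \frac{1}{1190}\right) = - \frac{11836}{595}$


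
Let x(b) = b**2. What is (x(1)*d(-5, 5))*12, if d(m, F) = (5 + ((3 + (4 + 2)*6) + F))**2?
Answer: 28812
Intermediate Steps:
d(m, F) = (44 + F)**2 (d(m, F) = (5 + ((3 + 6*6) + F))**2 = (5 + ((3 + 36) + F))**2 = (5 + (39 + F))**2 = (44 + F)**2)
(x(1)*d(-5, 5))*12 = (1**2*(44 + 5)**2)*12 = (1*49**2)*12 = (1*2401)*12 = 2401*12 = 28812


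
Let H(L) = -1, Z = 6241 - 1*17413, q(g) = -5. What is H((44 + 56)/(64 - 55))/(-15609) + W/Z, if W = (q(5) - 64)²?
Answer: -24767759/58127916 ≈ -0.42609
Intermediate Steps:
Z = -11172 (Z = 6241 - 17413 = -11172)
W = 4761 (W = (-5 - 64)² = (-69)² = 4761)
H((44 + 56)/(64 - 55))/(-15609) + W/Z = -1/(-15609) + 4761/(-11172) = -1*(-1/15609) + 4761*(-1/11172) = 1/15609 - 1587/3724 = -24767759/58127916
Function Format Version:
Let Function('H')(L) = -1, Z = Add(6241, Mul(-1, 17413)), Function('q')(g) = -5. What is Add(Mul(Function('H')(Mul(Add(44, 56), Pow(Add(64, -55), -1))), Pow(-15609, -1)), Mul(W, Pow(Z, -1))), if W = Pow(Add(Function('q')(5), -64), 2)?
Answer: Rational(-24767759, 58127916) ≈ -0.42609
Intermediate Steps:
Z = -11172 (Z = Add(6241, -17413) = -11172)
W = 4761 (W = Pow(Add(-5, -64), 2) = Pow(-69, 2) = 4761)
Add(Mul(Function('H')(Mul(Add(44, 56), Pow(Add(64, -55), -1))), Pow(-15609, -1)), Mul(W, Pow(Z, -1))) = Add(Mul(-1, Pow(-15609, -1)), Mul(4761, Pow(-11172, -1))) = Add(Mul(-1, Rational(-1, 15609)), Mul(4761, Rational(-1, 11172))) = Add(Rational(1, 15609), Rational(-1587, 3724)) = Rational(-24767759, 58127916)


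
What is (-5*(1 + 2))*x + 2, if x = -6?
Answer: 92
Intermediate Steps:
(-5*(1 + 2))*x + 2 = -5*(1 + 2)*(-6) + 2 = -5*3*(-6) + 2 = -15*(-6) + 2 = 90 + 2 = 92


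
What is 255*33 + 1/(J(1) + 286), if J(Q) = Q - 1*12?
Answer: 2314126/275 ≈ 8415.0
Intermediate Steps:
J(Q) = -12 + Q (J(Q) = Q - 12 = -12 + Q)
255*33 + 1/(J(1) + 286) = 255*33 + 1/((-12 + 1) + 286) = 8415 + 1/(-11 + 286) = 8415 + 1/275 = 2314126/275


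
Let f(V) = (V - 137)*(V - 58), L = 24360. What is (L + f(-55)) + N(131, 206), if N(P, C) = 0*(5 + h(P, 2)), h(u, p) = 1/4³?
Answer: 46056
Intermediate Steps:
h(u, p) = 1/64
N(P, C) = 0 (N(P, C) = 0*(5 + 1/64) = 0*(321/64) = 0)
f(V) = (-137 + V)*(-58 + V)
(L + f(-55)) + N(131, 206) = (24360 + (7946 + (-55)² - 195*(-55))) + 0 = (24360 + (7946 + 3025 + 10725)) + 0 = (24360 + 21696) + 0 = 46056 + 0 = 46056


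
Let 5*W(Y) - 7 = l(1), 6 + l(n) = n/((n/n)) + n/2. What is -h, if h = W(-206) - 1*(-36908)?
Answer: -73817/2 ≈ -36909.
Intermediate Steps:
l(n) = -6 + 3*n/2 (l(n) = -6 + (n/((n/n)) + n/2) = -6 + (n/1 + n*(½)) = -6 + (n*1 + n/2) = -6 + (n + n/2) = -6 + 3*n/2)
W(Y) = ½ (W(Y) = 7/5 + (-6 + (3/2)*1)/5 = 7/5 + (-6 + 3/2)/5 = 7/5 + (⅕)*(-9/2) = 7/5 - 9/10 = ½)
h = 73817/2 (h = ½ - 1*(-36908) = ½ + 36908 = 73817/2 ≈ 36909.)
-h = -1*73817/2 = -73817/2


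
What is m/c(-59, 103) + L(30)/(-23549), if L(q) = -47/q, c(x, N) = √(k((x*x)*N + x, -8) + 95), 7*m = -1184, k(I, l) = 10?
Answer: 47/706470 - 1184*√105/735 ≈ -16.507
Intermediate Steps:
m = -1184/7 (m = (⅐)*(-1184) = -1184/7 ≈ -169.14)
c(x, N) = √105 (c(x, N) = √(10 + 95) = √105)
m/c(-59, 103) + L(30)/(-23549) = -1184*√105/105/7 - 47/30/(-23549) = -1184*√105/735 - 47*1/30*(-1/23549) = -1184*√105/735 - 47/30*(-1/23549) = -1184*√105/735 + 47/706470 = 47/706470 - 1184*√105/735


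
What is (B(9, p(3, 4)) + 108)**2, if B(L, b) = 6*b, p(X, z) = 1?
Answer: 12996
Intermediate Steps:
(B(9, p(3, 4)) + 108)**2 = (6*1 + 108)**2 = (6 + 108)**2 = 114**2 = 12996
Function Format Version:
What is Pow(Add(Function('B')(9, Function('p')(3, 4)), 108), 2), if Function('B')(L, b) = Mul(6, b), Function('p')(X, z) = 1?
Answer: 12996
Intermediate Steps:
Pow(Add(Function('B')(9, Function('p')(3, 4)), 108), 2) = Pow(Add(Mul(6, 1), 108), 2) = Pow(Add(6, 108), 2) = Pow(114, 2) = 12996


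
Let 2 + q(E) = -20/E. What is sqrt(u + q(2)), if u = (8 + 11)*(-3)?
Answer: I*sqrt(69) ≈ 8.3066*I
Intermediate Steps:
u = -57 (u = 19*(-3) = -57)
q(E) = -2 - 20/E
sqrt(u + q(2)) = sqrt(-57 + (-2 - 20/2)) = sqrt(-57 + (-2 - 20*1/2)) = sqrt(-57 + (-2 - 10)) = sqrt(-57 - 12) = sqrt(-69) = I*sqrt(69)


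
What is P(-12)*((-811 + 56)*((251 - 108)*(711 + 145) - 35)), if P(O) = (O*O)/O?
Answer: 1108699380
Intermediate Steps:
P(O) = O (P(O) = O²/O = O)
P(-12)*((-811 + 56)*((251 - 108)*(711 + 145) - 35)) = -12*(-811 + 56)*((251 - 108)*(711 + 145) - 35) = -(-9060)*(143*856 - 35) = -(-9060)*(122408 - 35) = -(-9060)*122373 = -12*(-92391615) = 1108699380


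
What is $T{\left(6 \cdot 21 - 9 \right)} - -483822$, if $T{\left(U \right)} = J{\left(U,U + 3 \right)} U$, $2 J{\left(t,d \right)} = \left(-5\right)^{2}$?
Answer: $\frac{970569}{2} \approx 4.8528 \cdot 10^{5}$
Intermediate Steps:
$J{\left(t,d \right)} = \frac{25}{2}$ ($J{\left(t,d \right)} = \frac{\left(-5\right)^{2}}{2} = \frac{1}{2} \cdot 25 = \frac{25}{2}$)
$T{\left(U \right)} = \frac{25 U}{2}$
$T{\left(6 \cdot 21 - 9 \right)} - -483822 = \frac{25 \left(6 \cdot 21 - 9\right)}{2} - -483822 = \frac{25 \left(126 - 9\right)}{2} + 483822 = \frac{25}{2} \cdot 117 + 483822 = \frac{2925}{2} + 483822 = \frac{970569}{2}$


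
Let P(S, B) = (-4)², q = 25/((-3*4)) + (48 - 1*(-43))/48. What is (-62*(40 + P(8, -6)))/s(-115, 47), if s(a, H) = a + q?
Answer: 55552/1843 ≈ 30.142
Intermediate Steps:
q = -3/16 (q = 25/(-12) + (48 + 43)*(1/48) = 25*(-1/12) + 91*(1/48) = -25/12 + 91/48 = -3/16 ≈ -0.18750)
P(S, B) = 16
s(a, H) = -3/16 + a (s(a, H) = a - 3/16 = -3/16 + a)
(-62*(40 + P(8, -6)))/s(-115, 47) = (-62*(40 + 16))/(-3/16 - 115) = (-62*56)/(-1843/16) = -3472*(-16/1843) = 55552/1843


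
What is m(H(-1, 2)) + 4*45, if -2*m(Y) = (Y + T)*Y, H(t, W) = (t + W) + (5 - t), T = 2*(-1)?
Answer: 325/2 ≈ 162.50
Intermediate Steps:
T = -2
H(t, W) = 5 + W (H(t, W) = (W + t) + (5 - t) = 5 + W)
m(Y) = -Y*(-2 + Y)/2 (m(Y) = -(Y - 2)*Y/2 = -(-2 + Y)*Y/2 = -Y*(-2 + Y)/2)
m(H(-1, 2)) + 4*45 = (5 + 2)*(2 - (5 + 2))/2 + 4*45 = (1/2)*7*(2 - 1*7) + 180 = (1/2)*7*(2 - 7) + 180 = (1/2)*7*(-5) + 180 = -35/2 + 180 = 325/2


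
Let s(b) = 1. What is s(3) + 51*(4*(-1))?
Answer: -203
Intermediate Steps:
s(3) + 51*(4*(-1)) = 1 + 51*(4*(-1)) = 1 + 51*(-4) = 1 - 204 = -203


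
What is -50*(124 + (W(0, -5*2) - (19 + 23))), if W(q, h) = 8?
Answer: -4500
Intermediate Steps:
-50*(124 + (W(0, -5*2) - (19 + 23))) = -50*(124 + (8 - (19 + 23))) = -50*(124 + (8 - 1*42)) = -50*(124 + (8 - 42)) = -50*(124 - 34) = -50*90 = -4500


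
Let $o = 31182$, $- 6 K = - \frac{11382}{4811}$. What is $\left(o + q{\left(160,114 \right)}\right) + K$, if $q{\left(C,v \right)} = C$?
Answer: $\frac{150788259}{4811} \approx 31342.0$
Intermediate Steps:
$K = \frac{1897}{4811}$ ($K = - \frac{\left(-11382\right) \frac{1}{4811}}{6} = \left(- \frac{1}{6}\right) \left(- \frac{11382}{4811}\right) = \frac{1897}{4811} \approx 0.3943$)
$\left(o + q{\left(160,114 \right)}\right) + K = \left(31182 + 160\right) + \frac{1897}{4811} = 31342 + \frac{1897}{4811} = \frac{150788259}{4811}$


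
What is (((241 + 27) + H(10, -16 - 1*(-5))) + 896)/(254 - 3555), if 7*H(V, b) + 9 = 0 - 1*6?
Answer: -8133/23107 ≈ -0.35197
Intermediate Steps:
H(V, b) = -15/7 (H(V, b) = -9/7 + (0 - 1*6)/7 = -9/7 + (0 - 6)/7 = -9/7 + (⅐)*(-6) = -9/7 - 6/7 = -15/7)
(((241 + 27) + H(10, -16 - 1*(-5))) + 896)/(254 - 3555) = (((241 + 27) - 15/7) + 896)/(254 - 3555) = ((268 - 15/7) + 896)/(-3301) = (1861/7 + 896)*(-1/3301) = (8133/7)*(-1/3301) = -8133/23107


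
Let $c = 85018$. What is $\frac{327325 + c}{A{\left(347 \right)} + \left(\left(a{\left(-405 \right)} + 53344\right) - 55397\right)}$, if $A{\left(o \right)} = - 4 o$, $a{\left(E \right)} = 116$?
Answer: $- \frac{412343}{3325} \approx -124.01$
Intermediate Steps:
$\frac{327325 + c}{A{\left(347 \right)} + \left(\left(a{\left(-405 \right)} + 53344\right) - 55397\right)} = \frac{327325 + 85018}{\left(-4\right) 347 + \left(\left(116 + 53344\right) - 55397\right)} = \frac{412343}{-1388 + \left(53460 - 55397\right)} = \frac{412343}{-1388 - 1937} = \frac{412343}{-3325} = 412343 \left(- \frac{1}{3325}\right) = - \frac{412343}{3325}$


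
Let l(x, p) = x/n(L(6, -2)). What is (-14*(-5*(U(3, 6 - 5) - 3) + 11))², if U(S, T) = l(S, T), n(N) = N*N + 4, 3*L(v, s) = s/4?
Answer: 81793936/841 ≈ 97258.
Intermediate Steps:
L(v, s) = s/12 (L(v, s) = (s/4)/3 = s/12)
n(N) = 4 + N² (n(N) = N² + 4 = 4 + N²)
l(x, p) = 36*x/145 (l(x, p) = x/(4 + ((1/12)*(-2))²) = x/(4 + (-⅙)²) = x/(4 + 1/36) = x/(145/36) = x*(36/145) = 36*x/145)
U(S, T) = 36*S/145
(-14*(-5*(U(3, 6 - 5) - 3) + 11))² = (-14*(-5*((36/145)*3 - 3) + 11))² = (-14*(-5*(108/145 - 3) + 11))² = (-14*(-5*(-327/145) + 11))² = (-14*(327/29 + 11))² = (-14*646/29)² = (-9044/29)² = 81793936/841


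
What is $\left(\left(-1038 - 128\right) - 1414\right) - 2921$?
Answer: $-5501$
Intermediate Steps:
$\left(\left(-1038 - 128\right) - 1414\right) - 2921 = \left(-1166 - 1414\right) - 2921 = -2580 - 2921 = -5501$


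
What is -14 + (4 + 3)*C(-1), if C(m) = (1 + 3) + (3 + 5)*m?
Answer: -42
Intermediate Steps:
C(m) = 4 + 8*m
-14 + (4 + 3)*C(-1) = -14 + (4 + 3)*(4 + 8*(-1)) = -14 + 7*(4 - 8) = -14 + 7*(-4) = -14 - 28 = -42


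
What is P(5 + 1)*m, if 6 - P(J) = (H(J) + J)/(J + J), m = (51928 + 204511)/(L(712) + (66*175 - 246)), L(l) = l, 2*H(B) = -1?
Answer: 34106387/288384 ≈ 118.27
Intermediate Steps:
H(B) = -½ (H(B) = (½)*(-1) = -½)
m = 256439/12016 (m = (51928 + 204511)/(712 + (66*175 - 246)) = 256439/(712 + (11550 - 246)) = 256439/(712 + 11304) = 256439/12016 ≈ 21.341)
P(J) = 6 - (-½ + J)/(2*J) (P(J) = 6 - (-½ + J)/(J + J) = 6 - (-½ + J)/(2*J))
P(5 + 1)*m = ((1 + 22*(5 + 1))/(4*(5 + 1)))*(256439/12016) = ((¼)*(1 + 22*6)/6)*(256439/12016) = ((¼)*(⅙)*(1 + 132))*(256439/12016) = ((¼)*(⅙)*133)*(256439/12016) = (133/24)*(256439/12016) = 34106387/288384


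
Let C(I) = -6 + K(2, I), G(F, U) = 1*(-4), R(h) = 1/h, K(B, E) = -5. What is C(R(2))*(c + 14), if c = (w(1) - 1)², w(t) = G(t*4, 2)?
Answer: -429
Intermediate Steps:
G(F, U) = -4
w(t) = -4
C(I) = -11 (C(I) = -6 - 5 = -11)
c = 25 (c = (-4 - 1)² = (-5)² = 25)
C(R(2))*(c + 14) = -11*(25 + 14) = -11*39 = -429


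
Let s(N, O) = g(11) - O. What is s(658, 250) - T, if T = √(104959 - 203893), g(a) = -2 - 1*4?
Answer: -256 - I*√98934 ≈ -256.0 - 314.54*I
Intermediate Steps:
g(a) = -6 (g(a) = -2 - 4 = -6)
T = I*√98934 (T = √(-98934) = I*√98934 ≈ 314.54*I)
s(N, O) = -6 - O
s(658, 250) - T = (-6 - 1*250) - I*√98934 = (-6 - 250) - I*√98934 = -256 - I*√98934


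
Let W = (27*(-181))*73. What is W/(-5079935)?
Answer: 356751/5079935 ≈ 0.070228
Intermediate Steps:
W = -356751 (W = -4887*73 = -356751)
W/(-5079935) = -356751/(-5079935) = -356751*(-1/5079935) = 356751/5079935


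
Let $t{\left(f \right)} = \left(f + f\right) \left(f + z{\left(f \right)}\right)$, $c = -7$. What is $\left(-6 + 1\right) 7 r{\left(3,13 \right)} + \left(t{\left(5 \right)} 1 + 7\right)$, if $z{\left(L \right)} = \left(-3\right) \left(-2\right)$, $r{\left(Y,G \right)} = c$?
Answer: $362$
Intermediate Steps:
$r{\left(Y,G \right)} = -7$
$z{\left(L \right)} = 6$
$t{\left(f \right)} = 2 f \left(6 + f\right)$ ($t{\left(f \right)} = \left(f + f\right) \left(f + 6\right) = 2 f \left(6 + f\right)$)
$\left(-6 + 1\right) 7 r{\left(3,13 \right)} + \left(t{\left(5 \right)} 1 + 7\right) = \left(-6 + 1\right) 7 \left(-7\right) + \left(2 \cdot 5 \left(6 + 5\right) 1 + 7\right) = \left(-5\right) 7 \left(-7\right) + \left(2 \cdot 5 \cdot 11 \cdot 1 + 7\right) = \left(-35\right) \left(-7\right) + \left(110 \cdot 1 + 7\right) = 245 + \left(110 + 7\right) = 245 + 117 = 362$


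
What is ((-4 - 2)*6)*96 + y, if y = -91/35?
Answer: -17293/5 ≈ -3458.6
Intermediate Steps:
y = -13/5 (y = -91*1/35 = -13/5 ≈ -2.6000)
((-4 - 2)*6)*96 + y = ((-4 - 2)*6)*96 - 13/5 = -6*6*96 - 13/5 = -36*96 - 13/5 = -3456 - 13/5 = -17293/5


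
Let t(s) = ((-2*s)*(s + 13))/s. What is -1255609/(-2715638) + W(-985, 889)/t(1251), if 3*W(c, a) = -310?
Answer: 2591096609/5148849648 ≈ 0.50324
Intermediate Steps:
W(c, a) = -310/3 (W(c, a) = (1/3)*(-310) = -310/3)
t(s) = -26 - 2*s (t(s) = ((-2*s)*(13 + s))/s = (-2*s*(13 + s))/s = -26 - 2*s)
-1255609/(-2715638) + W(-985, 889)/t(1251) = -1255609/(-2715638) - 310/(3*(-26 - 2*1251)) = -1255609*(-1/2715638) - 310/(3*(-26 - 2502)) = 1255609/2715638 - 310/3/(-2528) = 1255609/2715638 - 310/3*(-1/2528) = 1255609/2715638 + 155/3792 = 2591096609/5148849648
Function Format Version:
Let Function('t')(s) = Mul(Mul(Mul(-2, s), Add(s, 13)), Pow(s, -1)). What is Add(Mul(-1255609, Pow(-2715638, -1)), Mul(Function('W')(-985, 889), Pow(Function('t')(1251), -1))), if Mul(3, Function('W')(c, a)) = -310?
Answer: Rational(2591096609, 5148849648) ≈ 0.50324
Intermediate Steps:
Function('W')(c, a) = Rational(-310, 3) (Function('W')(c, a) = Mul(Rational(1, 3), -310) = Rational(-310, 3))
Function('t')(s) = Add(-26, Mul(-2, s)) (Function('t')(s) = Mul(Mul(Mul(-2, s), Add(13, s)), Pow(s, -1)) = Mul(Mul(-2, s, Add(13, s)), Pow(s, -1)) = Add(-26, Mul(-2, s)))
Add(Mul(-1255609, Pow(-2715638, -1)), Mul(Function('W')(-985, 889), Pow(Function('t')(1251), -1))) = Add(Mul(-1255609, Pow(-2715638, -1)), Mul(Rational(-310, 3), Pow(Add(-26, Mul(-2, 1251)), -1))) = Add(Mul(-1255609, Rational(-1, 2715638)), Mul(Rational(-310, 3), Pow(Add(-26, -2502), -1))) = Add(Rational(1255609, 2715638), Mul(Rational(-310, 3), Pow(-2528, -1))) = Add(Rational(1255609, 2715638), Mul(Rational(-310, 3), Rational(-1, 2528))) = Add(Rational(1255609, 2715638), Rational(155, 3792)) = Rational(2591096609, 5148849648)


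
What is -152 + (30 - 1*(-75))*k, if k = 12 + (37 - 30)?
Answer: 1843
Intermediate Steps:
k = 19 (k = 12 + 7 = 19)
-152 + (30 - 1*(-75))*k = -152 + (30 - 1*(-75))*19 = -152 + (30 + 75)*19 = -152 + 105*19 = -152 + 1995 = 1843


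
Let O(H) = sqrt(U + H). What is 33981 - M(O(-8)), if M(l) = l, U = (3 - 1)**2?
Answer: 33981 - 2*I ≈ 33981.0 - 2.0*I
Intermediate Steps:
U = 4 (U = 2**2 = 4)
O(H) = sqrt(4 + H)
33981 - M(O(-8)) = 33981 - sqrt(4 - 8) = 33981 - sqrt(-4) = 33981 - 2*I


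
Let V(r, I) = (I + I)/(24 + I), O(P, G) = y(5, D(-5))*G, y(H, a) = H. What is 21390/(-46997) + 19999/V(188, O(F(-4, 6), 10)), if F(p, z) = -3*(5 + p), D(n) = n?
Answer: 34774971611/2349850 ≈ 14799.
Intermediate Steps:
F(p, z) = -15 - 3*p
O(P, G) = 5*G
V(r, I) = 2*I/(24 + I) (V(r, I) = (2*I)/(24 + I) = 2*I/(24 + I))
21390/(-46997) + 19999/V(188, O(F(-4, 6), 10)) = 21390/(-46997) + 19999/((2*(5*10)/(24 + 5*10))) = 21390*(-1/46997) + 19999/((2*50/(24 + 50))) = -21390/46997 + 19999/((2*50/74)) = -21390/46997 + 19999/((2*50*(1/74))) = -21390/46997 + 19999/(50/37) = -21390/46997 + 19999*(37/50) = -21390/46997 + 739963/50 = 34774971611/2349850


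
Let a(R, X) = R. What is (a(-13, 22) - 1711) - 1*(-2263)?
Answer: 539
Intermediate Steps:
(a(-13, 22) - 1711) - 1*(-2263) = (-13 - 1711) - 1*(-2263) = -1724 + 2263 = 539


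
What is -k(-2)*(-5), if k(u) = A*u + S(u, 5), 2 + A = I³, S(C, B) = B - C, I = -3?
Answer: 325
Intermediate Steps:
A = -29 (A = -2 + (-3)³ = -2 - 27 = -29)
k(u) = 5 - 30*u (k(u) = -29*u + (5 - u) = 5 - 30*u)
-k(-2)*(-5) = -(5 - 30*(-2))*(-5) = -(5 + 60)*(-5) = -1*65*(-5) = -65*(-5) = 325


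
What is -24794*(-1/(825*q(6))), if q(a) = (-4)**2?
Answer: 1127/600 ≈ 1.8783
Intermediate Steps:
q(a) = 16
-24794*(-1/(825*q(6))) = -24794/(16*(-825)) = -24794/(-13200) = -24794*(-1/13200) = 1127/600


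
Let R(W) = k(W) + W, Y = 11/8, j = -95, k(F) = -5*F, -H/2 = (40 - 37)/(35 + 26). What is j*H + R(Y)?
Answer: 469/122 ≈ 3.8443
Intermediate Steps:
H = -6/61 (H = -2*(40 - 37)/(35 + 26) = -6/61 ≈ -0.098361)
Y = 11/8 (Y = 11*(1/8) = 11/8 ≈ 1.3750)
R(W) = -4*W (R(W) = -5*W + W = -4*W)
j*H + R(Y) = -95*(-6/61) - 4*11/8 = 570/61 - 11/2 = 469/122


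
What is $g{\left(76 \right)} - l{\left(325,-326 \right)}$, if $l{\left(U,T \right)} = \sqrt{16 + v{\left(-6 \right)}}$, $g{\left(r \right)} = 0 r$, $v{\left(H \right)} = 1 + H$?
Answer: $- \sqrt{11} \approx -3.3166$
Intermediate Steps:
$g{\left(r \right)} = 0$
$l{\left(U,T \right)} = \sqrt{11}$ ($l{\left(U,T \right)} = \sqrt{16 + \left(1 - 6\right)} = \sqrt{16 - 5} = \sqrt{11}$)
$g{\left(76 \right)} - l{\left(325,-326 \right)} = 0 - \sqrt{11} = - \sqrt{11}$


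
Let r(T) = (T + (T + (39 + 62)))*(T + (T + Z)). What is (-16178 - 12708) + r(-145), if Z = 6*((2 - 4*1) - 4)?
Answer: 32728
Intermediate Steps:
Z = -36 (Z = 6*((2 - 4) - 4) = 6*(-2 - 4) = 6*(-6) = -36)
r(T) = (-36 + 2*T)*(101 + 2*T) (r(T) = (T + (T + (39 + 62)))*(T + (T - 36)) = (T + (T + 101))*(T + (-36 + T)) = (T + (101 + T))*(-36 + 2*T) = (101 + 2*T)*(-36 + 2*T) = (-36 + 2*T)*(101 + 2*T))
(-16178 - 12708) + r(-145) = (-16178 - 12708) + (-3636 + 4*(-145)**2 + 130*(-145)) = -28886 + (-3636 + 4*21025 - 18850) = -28886 + (-3636 + 84100 - 18850) = -28886 + 61614 = 32728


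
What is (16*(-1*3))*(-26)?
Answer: 1248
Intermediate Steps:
(16*(-1*3))*(-26) = (16*(-3))*(-26) = -48*(-26) = 1248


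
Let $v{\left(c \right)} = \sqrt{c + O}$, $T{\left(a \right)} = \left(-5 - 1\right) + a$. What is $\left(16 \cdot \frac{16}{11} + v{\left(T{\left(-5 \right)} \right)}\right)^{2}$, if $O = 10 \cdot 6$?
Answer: $\frac{110889}{121} \approx 916.44$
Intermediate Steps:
$O = 60$
$T{\left(a \right)} = -6 + a$
$v{\left(c \right)} = \sqrt{60 + c}$ ($v{\left(c \right)} = \sqrt{c + 60} = \sqrt{60 + c}$)
$\left(16 \cdot \frac{16}{11} + v{\left(T{\left(-5 \right)} \right)}\right)^{2} = \left(16 \cdot \frac{16}{11} + \sqrt{60 - 11}\right)^{2} = \left(16 \cdot 16 \cdot \frac{1}{11} + \sqrt{60 - 11}\right)^{2} = \left(16 \cdot \frac{16}{11} + \sqrt{49}\right)^{2} = \left(\frac{256}{11} + 7\right)^{2} = \left(\frac{333}{11}\right)^{2} = \frac{110889}{121}$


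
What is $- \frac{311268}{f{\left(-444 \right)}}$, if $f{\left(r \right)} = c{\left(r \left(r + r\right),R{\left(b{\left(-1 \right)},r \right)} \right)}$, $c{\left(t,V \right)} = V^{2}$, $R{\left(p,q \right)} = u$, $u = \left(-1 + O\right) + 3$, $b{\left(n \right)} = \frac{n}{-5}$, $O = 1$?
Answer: $- \frac{103756}{3} \approx -34585.0$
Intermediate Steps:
$b{\left(n \right)} = - \frac{n}{5}$ ($b{\left(n \right)} = n \left(- \frac{1}{5}\right) = - \frac{n}{5}$)
$u = 3$ ($u = \left(-1 + 1\right) + 3 = 0 + 3 = 3$)
$R{\left(p,q \right)} = 3$
$f{\left(r \right)} = 9$ ($f{\left(r \right)} = 3^{2} = 9$)
$- \frac{311268}{f{\left(-444 \right)}} = - \frac{311268}{9} = \left(-311268\right) \frac{1}{9} = - \frac{103756}{3}$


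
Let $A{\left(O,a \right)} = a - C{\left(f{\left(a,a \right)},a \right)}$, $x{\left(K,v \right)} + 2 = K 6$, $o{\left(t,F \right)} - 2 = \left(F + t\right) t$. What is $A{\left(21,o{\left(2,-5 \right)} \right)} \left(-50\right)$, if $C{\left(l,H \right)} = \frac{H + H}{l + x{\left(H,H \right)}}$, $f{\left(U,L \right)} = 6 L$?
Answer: $208$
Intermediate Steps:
$o{\left(t,F \right)} = 2 + t \left(F + t\right)$ ($o{\left(t,F \right)} = 2 + \left(F + t\right) t = 2 + t \left(F + t\right)$)
$x{\left(K,v \right)} = -2 + 6 K$ ($x{\left(K,v \right)} = -2 + K 6 = -2 + 6 K$)
$C{\left(l,H \right)} = \frac{2 H}{-2 + l + 6 H}$ ($C{\left(l,H \right)} = \frac{H + H}{l + \left(-2 + 6 H\right)} = \frac{2 H}{-2 + l + 6 H}$)
$A{\left(O,a \right)} = a - \frac{2 a}{-2 + 12 a}$ ($A{\left(O,a \right)} = a - \frac{2 a}{-2 + 6 a + 6 a} = a - \frac{2 a}{-2 + 12 a}$)
$A{\left(21,o{\left(2,-5 \right)} \right)} \left(-50\right) = \frac{2 \left(2 + 2^{2} - 10\right) \left(-1 + 3 \left(2 + 2^{2} - 10\right)\right)}{-1 + 6 \left(2 + 2^{2} - 10\right)} \left(-50\right) = \frac{2 \left(2 + 4 - 10\right) \left(-1 + 3 \left(2 + 4 - 10\right)\right)}{-1 + 6 \left(2 + 4 - 10\right)} \left(-50\right) = 2 \left(-4\right) \frac{1}{-1 + 6 \left(-4\right)} \left(-1 + 3 \left(-4\right)\right) \left(-50\right) = 2 \left(-4\right) \frac{1}{-1 - 24} \left(-1 - 12\right) \left(-50\right) = 2 \left(-4\right) \frac{1}{-25} \left(-13\right) \left(-50\right) = 2 \left(-4\right) \left(- \frac{1}{25}\right) \left(-13\right) \left(-50\right) = \left(- \frac{104}{25}\right) \left(-50\right) = 208$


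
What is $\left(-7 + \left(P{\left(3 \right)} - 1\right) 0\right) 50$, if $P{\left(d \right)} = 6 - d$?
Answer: $-350$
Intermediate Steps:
$\left(-7 + \left(P{\left(3 \right)} - 1\right) 0\right) 50 = \left(-7 + \left(\left(6 - 3\right) - 1\right) 0\right) 50 = \left(-7 + \left(3 - 1\right) 0\right) 50 = \left(-7 + 2 \cdot 0\right) 50 = \left(-7 + 0\right) 50 = \left(-7\right) 50 = -350$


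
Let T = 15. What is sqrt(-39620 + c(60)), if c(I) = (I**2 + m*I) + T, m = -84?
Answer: I*sqrt(41045) ≈ 202.6*I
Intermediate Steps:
c(I) = 15 + I**2 - 84*I (c(I) = (I**2 - 84*I) + 15 = 15 + I**2 - 84*I)
sqrt(-39620 + c(60)) = sqrt(-39620 + (15 + 60**2 - 84*60)) = sqrt(-39620 + (15 + 3600 - 5040)) = sqrt(-39620 - 1425) = sqrt(-41045) = I*sqrt(41045)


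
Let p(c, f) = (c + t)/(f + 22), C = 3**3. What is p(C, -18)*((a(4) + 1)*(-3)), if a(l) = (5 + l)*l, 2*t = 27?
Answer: -8991/8 ≈ -1123.9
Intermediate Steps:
t = 27/2 (t = (1/2)*27 = 27/2 ≈ 13.500)
a(l) = l*(5 + l)
C = 27
p(c, f) = (27/2 + c)/(22 + f) (p(c, f) = (c + 27/2)/(f + 22) = (27/2 + c)/(22 + f))
p(C, -18)*((a(4) + 1)*(-3)) = ((27/2 + 27)/(22 - 18))*((4*(5 + 4) + 1)*(-3)) = ((81/2)/4)*((4*9 + 1)*(-3)) = ((1/4)*(81/2))*((36 + 1)*(-3)) = 81*(37*(-3))/8 = (81/8)*(-111) = -8991/8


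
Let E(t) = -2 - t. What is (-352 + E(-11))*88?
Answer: -30184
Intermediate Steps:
(-352 + E(-11))*88 = (-352 + (-2 - 1*(-11)))*88 = (-352 + (-2 + 11))*88 = (-352 + 9)*88 = -343*88 = -30184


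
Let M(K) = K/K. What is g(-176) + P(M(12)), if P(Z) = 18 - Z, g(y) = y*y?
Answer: 30993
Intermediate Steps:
g(y) = y²
M(K) = 1
g(-176) + P(M(12)) = (-176)² + (18 - 1*1) = 30976 + (18 - 1) = 30976 + 17 = 30993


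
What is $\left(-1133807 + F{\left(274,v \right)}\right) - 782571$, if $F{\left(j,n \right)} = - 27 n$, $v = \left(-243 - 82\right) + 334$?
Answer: $-1916621$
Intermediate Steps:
$v = 9$ ($v = -325 + 334 = 9$)
$\left(-1133807 + F{\left(274,v \right)}\right) - 782571 = \left(-1133807 - 243\right) - 782571 = -1134050 - 782571 = -1916621$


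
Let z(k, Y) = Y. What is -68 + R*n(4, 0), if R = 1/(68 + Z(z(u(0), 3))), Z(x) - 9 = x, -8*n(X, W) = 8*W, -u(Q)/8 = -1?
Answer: -68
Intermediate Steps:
u(Q) = 8 (u(Q) = -8*(-1) = 8)
n(X, W) = -W
Z(x) = 9 + x
R = 1/80 (R = 1/(68 + (9 + 3)) = 1/(68 + 12) = 1/80 ≈ 0.012500)
-68 + R*n(4, 0) = -68 + (-1*0)/80 = -68 + (1/80)*0 = -68 + 0 = -68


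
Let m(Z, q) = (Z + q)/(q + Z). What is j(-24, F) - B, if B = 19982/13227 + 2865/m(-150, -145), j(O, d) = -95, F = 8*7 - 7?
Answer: -39171902/13227 ≈ -2961.5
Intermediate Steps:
m(Z, q) = 1 (m(Z, q) = (Z + q)/(Z + q) = 1)
F = 49 (F = 56 - 7 = 49)
B = 37915337/13227 (B = 19982/13227 + 2865/1 = 19982*(1/13227) + 2865*1 = 19982/13227 + 2865 = 37915337/13227 ≈ 2866.5)
j(-24, F) - B = -95 - 1*37915337/13227 = -95 - 37915337/13227 = -39171902/13227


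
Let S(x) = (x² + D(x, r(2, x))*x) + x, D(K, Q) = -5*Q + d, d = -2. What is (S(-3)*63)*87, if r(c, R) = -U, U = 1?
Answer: -16443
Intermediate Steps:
r(c, R) = -1 (r(c, R) = -1*1 = -1)
D(K, Q) = -2 - 5*Q (D(K, Q) = -5*Q - 2 = -2 - 5*Q)
S(x) = x² + 4*x (S(x) = (x² + (-2 - 5*(-1))*x) + x = (x² + (-2 + 5)*x) + x = (x² + 3*x) + x = x² + 4*x)
(S(-3)*63)*87 = (-3*(4 - 3)*63)*87 = (-3*1*63)*87 = -3*63*87 = -189*87 = -16443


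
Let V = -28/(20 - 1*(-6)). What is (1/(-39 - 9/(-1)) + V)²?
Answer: 187489/152100 ≈ 1.2327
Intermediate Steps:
V = -14/13 (V = -28/(20 + 6) = -28/26 = -28*1/26 = -14/13 ≈ -1.0769)
(1/(-39 - 9/(-1)) + V)² = (1/(-39 - 9/(-1)) - 14/13)² = (1/(-39 - 9*(-1)) - 14/13)² = (1/(-39 + 9) - 14/13)² = (1/(-30) - 14/13)² = (-1/30 - 14/13)² = (-433/390)² = 187489/152100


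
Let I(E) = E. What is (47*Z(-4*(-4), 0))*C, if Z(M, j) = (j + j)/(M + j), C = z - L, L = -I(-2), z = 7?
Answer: 0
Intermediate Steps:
L = 2 (L = -1*(-2) = 2)
C = 5 (C = 7 - 1*2 = 7 - 2 = 5)
Z(M, j) = 2*j/(M + j) (Z(M, j) = (2*j)/(M + j) = 2*j/(M + j))
(47*Z(-4*(-4), 0))*C = (47*(2*0/(-4*(-4) + 0)))*5 = (47*(2*0/(16 + 0)))*5 = (47*(2*0/16))*5 = (47*(2*0*(1/16)))*5 = (47*0)*5 = 0*5 = 0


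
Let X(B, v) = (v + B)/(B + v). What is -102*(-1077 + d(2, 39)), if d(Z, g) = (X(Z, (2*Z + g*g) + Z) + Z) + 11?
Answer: 108426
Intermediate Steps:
X(B, v) = 1 (X(B, v) = (B + v)/(B + v) = 1)
d(Z, g) = 12 + Z (d(Z, g) = (1 + Z) + 11 = 12 + Z)
-102*(-1077 + d(2, 39)) = -102*(-1077 + (12 + 2)) = -102*(-1077 + 14) = -102*(-1063) = 108426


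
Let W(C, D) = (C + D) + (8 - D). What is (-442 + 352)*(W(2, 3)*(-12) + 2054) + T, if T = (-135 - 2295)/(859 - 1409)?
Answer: -9573057/55 ≈ -1.7406e+5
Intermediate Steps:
T = 243/55 (T = -2430/(-550) = -2430*(-1/550) = 243/55 ≈ 4.4182)
W(C, D) = 8 + C
(-442 + 352)*(W(2, 3)*(-12) + 2054) + T = (-442 + 352)*((8 + 2)*(-12) + 2054) + 243/55 = -90*(10*(-12) + 2054) + 243/55 = -90*(-120 + 2054) + 243/55 = -90*1934 + 243/55 = -174060 + 243/55 = -9573057/55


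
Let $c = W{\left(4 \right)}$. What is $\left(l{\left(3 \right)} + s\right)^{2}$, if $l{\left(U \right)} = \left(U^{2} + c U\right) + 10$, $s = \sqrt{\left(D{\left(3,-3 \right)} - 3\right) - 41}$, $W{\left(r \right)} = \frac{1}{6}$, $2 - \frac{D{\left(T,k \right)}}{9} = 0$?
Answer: $\frac{1417}{4} + 39 i \sqrt{26} \approx 354.25 + 198.86 i$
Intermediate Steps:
$D{\left(T,k \right)} = 18$ ($D{\left(T,k \right)} = 18 - 0 = 18 + 0 = 18$)
$W{\left(r \right)} = \frac{1}{6}$
$c = \frac{1}{6} \approx 0.16667$
$s = i \sqrt{26}$ ($s = \sqrt{\left(18 - 3\right) - 41} = \sqrt{15 - 41} = \sqrt{-26} = i \sqrt{26} \approx 5.099 i$)
$l{\left(U \right)} = 10 + U^{2} + \frac{U}{6}$ ($l{\left(U \right)} = \left(U^{2} + \frac{U}{6}\right) + 10 = 10 + U^{2} + \frac{U}{6}$)
$\left(l{\left(3 \right)} + s\right)^{2} = \left(\left(10 + 3^{2} + \frac{1}{6} \cdot 3\right) + i \sqrt{26}\right)^{2} = \left(\left(10 + 9 + \frac{1}{2}\right) + i \sqrt{26}\right)^{2} = \left(\frac{39}{2} + i \sqrt{26}\right)^{2}$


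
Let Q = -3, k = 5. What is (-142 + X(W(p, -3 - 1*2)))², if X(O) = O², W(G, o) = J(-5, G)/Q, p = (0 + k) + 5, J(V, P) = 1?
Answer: 1630729/81 ≈ 20132.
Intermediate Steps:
p = 10 (p = (0 + 5) + 5 = 5 + 5 = 10)
W(G, o) = -⅓ (W(G, o) = 1/(-3) = 1*(-⅓) = -⅓)
(-142 + X(W(p, -3 - 1*2)))² = (-142 + (-⅓)²)² = (-142 + ⅑)² = (-1277/9)² = 1630729/81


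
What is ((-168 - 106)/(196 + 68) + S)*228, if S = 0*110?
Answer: -2603/11 ≈ -236.64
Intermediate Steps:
S = 0
((-168 - 106)/(196 + 68) + S)*228 = ((-168 - 106)/(196 + 68) + 0)*228 = (-274/264 + 0)*228 = (-274*1/264 + 0)*228 = (-137/132 + 0)*228 = -137/132*228 = -2603/11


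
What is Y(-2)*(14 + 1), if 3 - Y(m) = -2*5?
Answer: 195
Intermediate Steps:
Y(m) = 13 (Y(m) = 3 - (-2)*5 = 3 - 1*(-10) = 3 + 10 = 13)
Y(-2)*(14 + 1) = 13*(14 + 1) = 13*15 = 195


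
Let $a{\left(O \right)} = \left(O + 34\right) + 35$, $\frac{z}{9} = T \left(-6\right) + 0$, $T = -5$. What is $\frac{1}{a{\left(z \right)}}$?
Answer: $\frac{1}{339} \approx 0.0029499$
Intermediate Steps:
$z = 270$ ($z = 9 \left(\left(-5\right) \left(-6\right) + 0\right) = 9 \left(30 + 0\right) = 9 \cdot 30 = 270$)
$a{\left(O \right)} = 69 + O$ ($a{\left(O \right)} = \left(34 + O\right) + 35 = 69 + O$)
$\frac{1}{a{\left(z \right)}} = \frac{1}{69 + 270} = \frac{1}{339}$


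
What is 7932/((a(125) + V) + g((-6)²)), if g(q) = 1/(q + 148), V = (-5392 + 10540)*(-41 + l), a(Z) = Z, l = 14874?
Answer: 486496/4683438419 ≈ 0.00010388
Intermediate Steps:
V = 76360284 (V = (-5392 + 10540)*(-41 + 14874) = 5148*14833 = 76360284)
g(q) = 1/(148 + q)
7932/((a(125) + V) + g((-6)²)) = 7932/((125 + 76360284) + 1/(148 + (-6)²)) = 7932/(76360409 + 1/(148 + 36)) = 7932/(76360409 + 1/184) = 7932/(14050315257/184) = 7932*(184/14050315257) = 486496/4683438419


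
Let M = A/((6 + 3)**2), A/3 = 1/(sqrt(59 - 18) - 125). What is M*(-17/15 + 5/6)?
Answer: 25/280512 + sqrt(41)/1402560 ≈ 9.3688e-5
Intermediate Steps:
A = 3/(-125 + sqrt(41)) (A = 3/(sqrt(59 - 18) - 125) = 3/(sqrt(41) - 125) = 3/(-125 + sqrt(41)) ≈ -0.025296)
M = -125/420768 - sqrt(41)/420768 (M = (-375/15584 - 3*sqrt(41)/15584)/((6 + 3)**2) = (-375/15584 - 3*sqrt(41)/15584)/(9**2) = (-375/15584 - 3*sqrt(41)/15584)/81 = (-375/15584 - 3*sqrt(41)/15584)*(1/81) = -125/420768 - sqrt(41)/420768 ≈ -0.00031229)
M*(-17/15 + 5/6) = (-125/420768 - sqrt(41)/420768)*(-17/15 + 5/6) = (-125/420768 - sqrt(41)/420768)*(-3/10) = 25/280512 + sqrt(41)/1402560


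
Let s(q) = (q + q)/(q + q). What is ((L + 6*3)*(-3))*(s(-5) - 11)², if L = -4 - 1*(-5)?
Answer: -5700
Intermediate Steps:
L = 1 (L = -4 + 5 = 1)
s(q) = 1 (s(q) = (2*q)/((2*q)) = (2*q)*(1/(2*q)) = 1)
((L + 6*3)*(-3))*(s(-5) - 11)² = ((1 + 6*3)*(-3))*(1 - 11)² = ((1 + 18)*(-3))*(-10)² = (19*(-3))*100 = -57*100 = -5700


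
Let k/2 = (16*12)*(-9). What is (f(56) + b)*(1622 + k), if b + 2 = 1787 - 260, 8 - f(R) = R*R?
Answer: 2939902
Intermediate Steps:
f(R) = 8 - R**2 (f(R) = 8 - R*R = 8 - R**2)
k = -3456 (k = 2*((16*12)*(-9)) = 2*(192*(-9)) = 2*(-1728) = -3456)
b = 1525 (b = -2 + (1787 - 260) = -2 + 1527 = 1525)
(f(56) + b)*(1622 + k) = ((8 - 1*56**2) + 1525)*(1622 - 3456) = ((8 - 1*3136) + 1525)*(-1834) = ((8 - 3136) + 1525)*(-1834) = (-3128 + 1525)*(-1834) = -1603*(-1834) = 2939902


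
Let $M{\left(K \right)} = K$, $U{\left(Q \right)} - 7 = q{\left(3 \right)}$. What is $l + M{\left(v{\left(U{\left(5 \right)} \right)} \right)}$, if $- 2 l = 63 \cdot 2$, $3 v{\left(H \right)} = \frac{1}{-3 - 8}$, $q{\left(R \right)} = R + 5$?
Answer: $- \frac{2080}{33} \approx -63.03$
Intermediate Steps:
$q{\left(R \right)} = 5 + R$
$U{\left(Q \right)} = 15$ ($U{\left(Q \right)} = 7 + \left(5 + 3\right) = 7 + 8 = 15$)
$v{\left(H \right)} = - \frac{1}{33}$ ($v{\left(H \right)} = \frac{1}{3 \left(-3 - 8\right)} = \frac{1}{3 \left(-11\right)} = \frac{1}{3} \left(- \frac{1}{11}\right) = - \frac{1}{33}$)
$l = -63$ ($l = - \frac{63 \cdot 2}{2} = \left(- \frac{1}{2}\right) 126 = -63$)
$l + M{\left(v{\left(U{\left(5 \right)} \right)} \right)} = -63 - \frac{1}{33} = - \frac{2080}{33}$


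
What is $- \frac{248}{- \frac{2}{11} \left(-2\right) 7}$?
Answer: $- \frac{682}{7} \approx -97.429$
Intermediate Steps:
$- \frac{248}{- \frac{2}{11} \left(-2\right) 7} = - \frac{248}{\left(-2\right) \frac{1}{11} \left(-2\right) 7} = - \frac{248}{\left(- \frac{2}{11}\right) \left(-2\right) 7} = - \frac{248}{\frac{4}{11} \cdot 7} = - \frac{248}{\frac{28}{11}} = \left(-248\right) \frac{11}{28} = - \frac{682}{7}$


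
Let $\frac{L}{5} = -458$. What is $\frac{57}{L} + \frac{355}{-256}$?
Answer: $- \frac{413771}{293120} \approx -1.4116$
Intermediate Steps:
$L = -2290$ ($L = 5 \left(-458\right) = -2290$)
$\frac{57}{L} + \frac{355}{-256} = \frac{57}{-2290} + \frac{355}{-256} = 57 \left(- \frac{1}{2290}\right) + 355 \left(- \frac{1}{256}\right) = - \frac{57}{2290} - \frac{355}{256} = - \frac{413771}{293120}$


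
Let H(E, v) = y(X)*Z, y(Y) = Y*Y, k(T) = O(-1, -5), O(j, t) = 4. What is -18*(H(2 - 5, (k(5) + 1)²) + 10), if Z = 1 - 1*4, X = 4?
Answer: 684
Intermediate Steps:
k(T) = 4
y(Y) = Y²
Z = -3 (Z = 1 - 4 = -3)
H(E, v) = -48 (H(E, v) = 4²*(-3) = 16*(-3) = -48)
-18*(H(2 - 5, (k(5) + 1)²) + 10) = -18*(-48 + 10) = -18*(-38) = 684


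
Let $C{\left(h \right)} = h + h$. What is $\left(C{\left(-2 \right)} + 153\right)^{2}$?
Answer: $22201$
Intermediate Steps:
$C{\left(h \right)} = 2 h$
$\left(C{\left(-2 \right)} + 153\right)^{2} = \left(2 \left(-2\right) + 153\right)^{2} = \left(-4 + 153\right)^{2} = 149^{2} = 22201$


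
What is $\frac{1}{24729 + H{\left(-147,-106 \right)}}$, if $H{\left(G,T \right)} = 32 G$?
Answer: $\frac{1}{20025} \approx 4.9938 \cdot 10^{-5}$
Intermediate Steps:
$\frac{1}{24729 + H{\left(-147,-106 \right)}} = \frac{1}{24729 + 32 \left(-147\right)} = \frac{1}{24729 - 4704} = \frac{1}{20025}$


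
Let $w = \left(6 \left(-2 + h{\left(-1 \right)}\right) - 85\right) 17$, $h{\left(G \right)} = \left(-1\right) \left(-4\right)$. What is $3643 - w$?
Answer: $4884$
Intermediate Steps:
$h{\left(G \right)} = 4$
$w = -1241$ ($w = \left(6 \left(-2 + 4\right) - 85\right) 17 = \left(6 \cdot 2 - 85\right) 17 = \left(12 - 85\right) 17 = \left(-73\right) 17 = -1241$)
$3643 - w = 3643 - -1241 = 3643 + 1241 = 4884$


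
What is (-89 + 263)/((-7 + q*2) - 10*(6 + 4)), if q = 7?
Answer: -58/31 ≈ -1.8710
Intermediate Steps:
(-89 + 263)/((-7 + q*2) - 10*(6 + 4)) = (-89 + 263)/((-7 + 7*2) - 10*(6 + 4)) = 174/((-7 + 14) - 10*10) = 174/(7 - 100) = 174/(-93) = 174*(-1/93) = -58/31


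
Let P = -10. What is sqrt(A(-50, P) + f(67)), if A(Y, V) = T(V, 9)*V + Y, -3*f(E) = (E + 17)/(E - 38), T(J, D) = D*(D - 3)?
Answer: I*sqrt(497002)/29 ≈ 24.31*I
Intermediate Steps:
T(J, D) = D*(-3 + D)
f(E) = -(17 + E)/(3*(-38 + E)) (f(E) = -(E + 17)/(3*(E - 38)) = -(17 + E)/(3*(-38 + E)))
A(Y, V) = Y + 54*V (A(Y, V) = (9*(-3 + 9))*V + Y = (9*6)*V + Y = 54*V + Y = Y + 54*V)
sqrt(A(-50, P) + f(67)) = sqrt((-50 + 54*(-10)) + (-17 - 1*67)/(3*(-38 + 67))) = sqrt((-50 - 540) + (1/3)*(-17 - 67)/29) = sqrt(-590 + (1/3)*(1/29)*(-84)) = sqrt(-590 - 28/29) = sqrt(-17138/29) = I*sqrt(497002)/29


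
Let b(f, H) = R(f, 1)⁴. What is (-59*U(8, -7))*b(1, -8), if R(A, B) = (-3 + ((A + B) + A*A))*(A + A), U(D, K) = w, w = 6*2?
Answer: 0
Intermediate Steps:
w = 12
U(D, K) = 12
R(A, B) = 2*A*(-3 + A + B + A²) (R(A, B) = (-3 + ((A + B) + A²))*(2*A) = (-3 + (A + B + A²))*(2*A) = (-3 + A + B + A²)*(2*A) = 2*A*(-3 + A + B + A²))
b(f, H) = 16*f⁴*(-2 + f + f²)⁴ (b(f, H) = (2*f*(-3 + f + 1 + f²))⁴ = (2*f*(-2 + f + f²))⁴ = 16*f⁴*(-2 + f + f²)⁴)
(-59*U(8, -7))*b(1, -8) = (-59*12)*(16*1⁴*(-2 + 1 + 1²)⁴) = -11328*(-2 + 1 + 1)⁴ = -11328*0⁴ = -11328*0 = -708*0 = 0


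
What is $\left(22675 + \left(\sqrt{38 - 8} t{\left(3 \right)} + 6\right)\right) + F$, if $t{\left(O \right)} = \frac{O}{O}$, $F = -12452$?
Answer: $10229 + \sqrt{30} \approx 10234.0$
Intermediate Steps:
$t{\left(O \right)} = 1$
$\left(22675 + \left(\sqrt{38 - 8} t{\left(3 \right)} + 6\right)\right) + F = \left(22675 + \left(\sqrt{38 - 8} \cdot 1 + 6\right)\right) - 12452 = \left(22675 + \left(\sqrt{30} \cdot 1 + 6\right)\right) - 12452 = \left(22675 + \left(\sqrt{30} + 6\right)\right) - 12452 = \left(22675 + \left(6 + \sqrt{30}\right)\right) - 12452 = \left(22681 + \sqrt{30}\right) - 12452 = 10229 + \sqrt{30}$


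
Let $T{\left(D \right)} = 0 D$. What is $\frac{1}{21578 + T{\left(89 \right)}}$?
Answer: $\frac{1}{21578} \approx 4.6343 \cdot 10^{-5}$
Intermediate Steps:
$T{\left(D \right)} = 0$
$\frac{1}{21578 + T{\left(89 \right)}} = \frac{1}{21578 + 0} = \frac{1}{21578}$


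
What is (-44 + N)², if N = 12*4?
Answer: 16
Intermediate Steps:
N = 48
(-44 + N)² = (-44 + 48)² = 4² = 16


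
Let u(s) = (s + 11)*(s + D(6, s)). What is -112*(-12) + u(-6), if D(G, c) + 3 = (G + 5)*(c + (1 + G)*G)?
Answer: 3279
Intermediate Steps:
D(G, c) = -3 + (5 + G)*(c + G*(1 + G)) (D(G, c) = -3 + (G + 5)*(c + (1 + G)*G) = -3 + (5 + G)*(c + G*(1 + G)))
u(s) = (11 + s)*(459 + 12*s) (u(s) = (s + 11)*(s + (-3 + 6**3 + 5*6 + 5*s + 6*6**2 + 6*s)) = (11 + s)*(s + (-3 + 216 + 30 + 5*s + 6*36 + 6*s)) = (11 + s)*(s + (-3 + 216 + 30 + 5*s + 216 + 6*s)) = (11 + s)*(s + (459 + 11*s)) = (11 + s)*(459 + 12*s))
-112*(-12) + u(-6) = -112*(-12) + (5049 + 12*(-6)**2 + 591*(-6)) = 1344 + (5049 + 12*36 - 3546) = 1344 + (5049 + 432 - 3546) = 1344 + 1935 = 3279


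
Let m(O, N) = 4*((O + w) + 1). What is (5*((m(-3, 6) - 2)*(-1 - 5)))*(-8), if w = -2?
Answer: -4320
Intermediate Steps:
m(O, N) = -4 + 4*O (m(O, N) = 4*((O - 2) + 1) = 4*((-2 + O) + 1) = 4*(-1 + O) = -4 + 4*O)
(5*((m(-3, 6) - 2)*(-1 - 5)))*(-8) = (5*(((-4 + 4*(-3)) - 2)*(-1 - 5)))*(-8) = (5*(((-4 - 12) - 2)*(-6)))*(-8) = (5*((-16 - 2)*(-6)))*(-8) = (5*(-18*(-6)))*(-8) = (5*108)*(-8) = 540*(-8) = -4320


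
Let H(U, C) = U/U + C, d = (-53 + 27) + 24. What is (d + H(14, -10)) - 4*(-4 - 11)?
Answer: 49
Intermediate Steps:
d = -2 (d = -26 + 24 = -2)
H(U, C) = 1 + C
(d + H(14, -10)) - 4*(-4 - 11) = (-2 + (1 - 10)) - 4*(-4 - 11) = (-2 - 9) - 4*(-15) = -11 + 60 = 49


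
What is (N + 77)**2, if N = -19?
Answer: 3364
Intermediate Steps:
(N + 77)**2 = (-19 + 77)**2 = 58**2 = 3364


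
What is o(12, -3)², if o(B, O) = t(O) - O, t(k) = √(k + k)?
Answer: (3 + I*√6)² ≈ 3.0 + 14.697*I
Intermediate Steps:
t(k) = √2*√k (t(k) = √(2*k) = √2*√k)
o(B, O) = -O + √2*√O (o(B, O) = √2*√O - O = -O + √2*√O)
o(12, -3)² = (-1*(-3) + √2*√(-3))² = (3 + √2*(I*√3))² = (3 + I*√6)²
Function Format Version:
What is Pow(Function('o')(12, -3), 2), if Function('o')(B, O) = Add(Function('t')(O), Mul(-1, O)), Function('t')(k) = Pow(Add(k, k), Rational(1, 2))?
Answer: Pow(Add(3, Mul(I, Pow(6, Rational(1, 2)))), 2) ≈ Add(3.0000, Mul(14.697, I))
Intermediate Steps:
Function('t')(k) = Mul(Pow(2, Rational(1, 2)), Pow(k, Rational(1, 2))) (Function('t')(k) = Pow(Mul(2, k), Rational(1, 2)) = Mul(Pow(2, Rational(1, 2)), Pow(k, Rational(1, 2))))
Function('o')(B, O) = Add(Mul(-1, O), Mul(Pow(2, Rational(1, 2)), Pow(O, Rational(1, 2)))) (Function('o')(B, O) = Add(Mul(Pow(2, Rational(1, 2)), Pow(O, Rational(1, 2))), Mul(-1, O)) = Add(Mul(-1, O), Mul(Pow(2, Rational(1, 2)), Pow(O, Rational(1, 2)))))
Pow(Function('o')(12, -3), 2) = Pow(Add(Mul(-1, -3), Mul(Pow(2, Rational(1, 2)), Pow(-3, Rational(1, 2)))), 2) = Pow(Add(3, Mul(Pow(2, Rational(1, 2)), Mul(I, Pow(3, Rational(1, 2))))), 2) = Pow(Add(3, Mul(I, Pow(6, Rational(1, 2)))), 2)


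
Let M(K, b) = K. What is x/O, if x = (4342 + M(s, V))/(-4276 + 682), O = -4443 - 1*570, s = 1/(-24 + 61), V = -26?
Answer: 160655/666618714 ≈ 0.00024100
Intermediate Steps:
s = 1/37 ≈ 0.027027
O = -5013 (O = -4443 - 570 = -5013)
x = -160655/132978 (x = (4342 + 1/37)/(-4276 + 682) = (160655/37)/(-3594) = (160655/37)*(-1/3594) = -160655/132978 ≈ -1.2081)
x/O = -160655/132978/(-5013) = -160655/132978*(-1/5013) = 160655/666618714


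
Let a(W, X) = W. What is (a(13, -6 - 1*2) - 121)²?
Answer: 11664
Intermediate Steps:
(a(13, -6 - 1*2) - 121)² = (13 - 121)² = (-108)² = 11664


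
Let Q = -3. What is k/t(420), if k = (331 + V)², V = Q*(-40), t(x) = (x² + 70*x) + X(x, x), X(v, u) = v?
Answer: 203401/206220 ≈ 0.98633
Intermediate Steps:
t(x) = x² + 71*x (t(x) = (x² + 70*x) + x = x² + 71*x)
V = 120 (V = -3*(-40) = 120)
k = 203401 (k = (331 + 120)² = 451² = 203401)
k/t(420) = 203401/((420*(71 + 420))) = 203401/((420*491)) = 203401/206220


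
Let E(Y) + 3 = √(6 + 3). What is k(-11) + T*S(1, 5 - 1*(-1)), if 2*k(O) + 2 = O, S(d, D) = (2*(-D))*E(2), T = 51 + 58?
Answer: -13/2 ≈ -6.5000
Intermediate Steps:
E(Y) = 0 (E(Y) = -3 + √(6 + 3) = -3 + √9 = -3 + 3 = 0)
T = 109
S(d, D) = 0 (S(d, D) = (2*(-D))*0 = -2*D*0 = 0)
k(O) = -1 + O/2
k(-11) + T*S(1, 5 - 1*(-1)) = (-1 + (½)*(-11)) + 109*0 = (-1 - 11/2) + 0 = -13/2 + 0 = -13/2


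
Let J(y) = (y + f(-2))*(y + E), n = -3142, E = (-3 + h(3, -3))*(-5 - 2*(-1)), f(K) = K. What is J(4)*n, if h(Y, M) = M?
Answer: -138248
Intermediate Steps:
E = 18 (E = (-3 - 3)*(-5 - 2*(-1)) = -6*(-5 + 2) = -6*(-3) = 18)
J(y) = (-2 + y)*(18 + y) (J(y) = (y - 2)*(y + 18) = (-2 + y)*(18 + y))
J(4)*n = (-36 + 4**2 + 16*4)*(-3142) = (-36 + 16 + 64)*(-3142) = 44*(-3142) = -138248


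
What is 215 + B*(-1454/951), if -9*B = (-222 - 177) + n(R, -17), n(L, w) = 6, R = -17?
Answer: 422921/2853 ≈ 148.24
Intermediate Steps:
B = 131/3 (B = -((-222 - 177) + 6)/9 = -(-399 + 6)/9 = -1/9*(-393) = 131/3 ≈ 43.667)
215 + B*(-1454/951) = 215 + 131*(-1454/951)/3 = 215 + 131*(-1454*1/951)/3 = 215 + (131/3)*(-1454/951) = 215 - 190474/2853 = 422921/2853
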